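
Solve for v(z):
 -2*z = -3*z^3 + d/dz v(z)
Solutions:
 v(z) = C1 + 3*z^4/4 - z^2


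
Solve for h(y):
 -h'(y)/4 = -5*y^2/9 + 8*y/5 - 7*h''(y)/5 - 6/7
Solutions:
 h(y) = C1 + C2*exp(5*y/28) + 20*y^3/27 + 416*y^2/45 + 168472*y/1575


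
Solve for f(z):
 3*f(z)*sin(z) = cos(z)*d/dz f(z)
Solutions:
 f(z) = C1/cos(z)^3


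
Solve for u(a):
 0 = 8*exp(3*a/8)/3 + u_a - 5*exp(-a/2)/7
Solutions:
 u(a) = C1 - 64*exp(3*a/8)/9 - 10*exp(-a/2)/7


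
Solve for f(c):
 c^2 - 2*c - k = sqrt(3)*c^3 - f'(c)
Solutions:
 f(c) = C1 + sqrt(3)*c^4/4 - c^3/3 + c^2 + c*k


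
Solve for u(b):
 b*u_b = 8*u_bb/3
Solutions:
 u(b) = C1 + C2*erfi(sqrt(3)*b/4)


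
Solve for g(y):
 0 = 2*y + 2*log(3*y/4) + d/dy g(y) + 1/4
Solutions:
 g(y) = C1 - y^2 - 2*y*log(y) + y*log(16/9) + 7*y/4


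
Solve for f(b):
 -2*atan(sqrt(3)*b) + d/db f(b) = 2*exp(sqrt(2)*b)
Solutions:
 f(b) = C1 + 2*b*atan(sqrt(3)*b) + sqrt(2)*exp(sqrt(2)*b) - sqrt(3)*log(3*b^2 + 1)/3


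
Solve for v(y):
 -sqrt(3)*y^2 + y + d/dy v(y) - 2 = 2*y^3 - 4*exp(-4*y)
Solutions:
 v(y) = C1 + y^4/2 + sqrt(3)*y^3/3 - y^2/2 + 2*y + exp(-4*y)


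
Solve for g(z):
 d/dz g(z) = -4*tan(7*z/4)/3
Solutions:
 g(z) = C1 + 16*log(cos(7*z/4))/21


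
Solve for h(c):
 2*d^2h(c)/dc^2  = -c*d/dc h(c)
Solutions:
 h(c) = C1 + C2*erf(c/2)


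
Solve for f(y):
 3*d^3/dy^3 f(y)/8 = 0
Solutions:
 f(y) = C1 + C2*y + C3*y^2


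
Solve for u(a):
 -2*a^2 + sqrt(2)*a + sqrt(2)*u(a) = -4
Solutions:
 u(a) = sqrt(2)*a^2 - a - 2*sqrt(2)


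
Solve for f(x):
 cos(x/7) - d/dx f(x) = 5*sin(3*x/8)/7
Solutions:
 f(x) = C1 + 7*sin(x/7) + 40*cos(3*x/8)/21


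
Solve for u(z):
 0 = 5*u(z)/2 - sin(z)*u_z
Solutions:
 u(z) = C1*(cos(z) - 1)^(5/4)/(cos(z) + 1)^(5/4)


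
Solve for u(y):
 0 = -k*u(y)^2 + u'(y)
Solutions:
 u(y) = -1/(C1 + k*y)


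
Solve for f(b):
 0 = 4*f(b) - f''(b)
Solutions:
 f(b) = C1*exp(-2*b) + C2*exp(2*b)


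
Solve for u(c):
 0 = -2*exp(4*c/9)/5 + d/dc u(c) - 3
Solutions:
 u(c) = C1 + 3*c + 9*exp(4*c/9)/10


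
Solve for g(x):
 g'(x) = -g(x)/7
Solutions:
 g(x) = C1*exp(-x/7)


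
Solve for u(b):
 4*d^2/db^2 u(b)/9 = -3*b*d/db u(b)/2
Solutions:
 u(b) = C1 + C2*erf(3*sqrt(3)*b/4)


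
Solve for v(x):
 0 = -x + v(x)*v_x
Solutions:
 v(x) = -sqrt(C1 + x^2)
 v(x) = sqrt(C1 + x^2)


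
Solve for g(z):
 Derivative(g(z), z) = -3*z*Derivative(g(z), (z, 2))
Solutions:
 g(z) = C1 + C2*z^(2/3)


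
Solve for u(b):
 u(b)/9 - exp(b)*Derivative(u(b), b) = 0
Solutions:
 u(b) = C1*exp(-exp(-b)/9)


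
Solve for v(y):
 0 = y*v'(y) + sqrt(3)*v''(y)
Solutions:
 v(y) = C1 + C2*erf(sqrt(2)*3^(3/4)*y/6)


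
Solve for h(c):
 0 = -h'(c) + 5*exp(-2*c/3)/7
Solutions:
 h(c) = C1 - 15*exp(-2*c/3)/14


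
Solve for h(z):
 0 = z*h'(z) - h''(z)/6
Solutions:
 h(z) = C1 + C2*erfi(sqrt(3)*z)


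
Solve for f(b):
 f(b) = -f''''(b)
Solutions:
 f(b) = (C1*sin(sqrt(2)*b/2) + C2*cos(sqrt(2)*b/2))*exp(-sqrt(2)*b/2) + (C3*sin(sqrt(2)*b/2) + C4*cos(sqrt(2)*b/2))*exp(sqrt(2)*b/2)


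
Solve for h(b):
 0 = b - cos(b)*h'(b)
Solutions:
 h(b) = C1 + Integral(b/cos(b), b)


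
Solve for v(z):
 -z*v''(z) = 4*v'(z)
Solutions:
 v(z) = C1 + C2/z^3


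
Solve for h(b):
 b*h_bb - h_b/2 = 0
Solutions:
 h(b) = C1 + C2*b^(3/2)


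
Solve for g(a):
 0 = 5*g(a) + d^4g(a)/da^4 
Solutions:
 g(a) = (C1*sin(sqrt(2)*5^(1/4)*a/2) + C2*cos(sqrt(2)*5^(1/4)*a/2))*exp(-sqrt(2)*5^(1/4)*a/2) + (C3*sin(sqrt(2)*5^(1/4)*a/2) + C4*cos(sqrt(2)*5^(1/4)*a/2))*exp(sqrt(2)*5^(1/4)*a/2)


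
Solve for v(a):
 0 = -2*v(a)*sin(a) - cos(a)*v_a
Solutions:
 v(a) = C1*cos(a)^2


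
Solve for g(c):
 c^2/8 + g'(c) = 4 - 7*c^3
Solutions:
 g(c) = C1 - 7*c^4/4 - c^3/24 + 4*c


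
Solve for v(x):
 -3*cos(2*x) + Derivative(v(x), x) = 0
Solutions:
 v(x) = C1 + 3*sin(2*x)/2


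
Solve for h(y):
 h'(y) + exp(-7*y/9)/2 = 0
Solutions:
 h(y) = C1 + 9*exp(-7*y/9)/14


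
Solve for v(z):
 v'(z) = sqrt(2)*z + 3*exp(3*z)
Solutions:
 v(z) = C1 + sqrt(2)*z^2/2 + exp(3*z)


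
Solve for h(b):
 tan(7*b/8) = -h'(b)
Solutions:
 h(b) = C1 + 8*log(cos(7*b/8))/7


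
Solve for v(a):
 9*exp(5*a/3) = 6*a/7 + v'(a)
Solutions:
 v(a) = C1 - 3*a^2/7 + 27*exp(5*a/3)/5


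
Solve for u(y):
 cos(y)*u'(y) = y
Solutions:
 u(y) = C1 + Integral(y/cos(y), y)


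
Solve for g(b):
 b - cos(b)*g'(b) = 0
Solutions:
 g(b) = C1 + Integral(b/cos(b), b)


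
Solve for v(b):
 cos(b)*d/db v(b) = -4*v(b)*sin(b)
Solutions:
 v(b) = C1*cos(b)^4


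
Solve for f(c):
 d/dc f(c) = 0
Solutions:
 f(c) = C1


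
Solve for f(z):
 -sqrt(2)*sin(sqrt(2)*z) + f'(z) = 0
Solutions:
 f(z) = C1 - cos(sqrt(2)*z)


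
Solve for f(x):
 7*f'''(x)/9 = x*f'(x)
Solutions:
 f(x) = C1 + Integral(C2*airyai(21^(2/3)*x/7) + C3*airybi(21^(2/3)*x/7), x)


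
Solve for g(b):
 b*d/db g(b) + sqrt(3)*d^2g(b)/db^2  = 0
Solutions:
 g(b) = C1 + C2*erf(sqrt(2)*3^(3/4)*b/6)


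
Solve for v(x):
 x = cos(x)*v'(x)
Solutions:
 v(x) = C1 + Integral(x/cos(x), x)


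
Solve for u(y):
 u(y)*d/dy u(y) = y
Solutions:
 u(y) = -sqrt(C1 + y^2)
 u(y) = sqrt(C1 + y^2)


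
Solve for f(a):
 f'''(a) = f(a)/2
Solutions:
 f(a) = C3*exp(2^(2/3)*a/2) + (C1*sin(2^(2/3)*sqrt(3)*a/4) + C2*cos(2^(2/3)*sqrt(3)*a/4))*exp(-2^(2/3)*a/4)


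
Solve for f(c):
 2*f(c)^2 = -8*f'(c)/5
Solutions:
 f(c) = 4/(C1 + 5*c)


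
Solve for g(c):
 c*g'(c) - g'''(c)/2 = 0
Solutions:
 g(c) = C1 + Integral(C2*airyai(2^(1/3)*c) + C3*airybi(2^(1/3)*c), c)


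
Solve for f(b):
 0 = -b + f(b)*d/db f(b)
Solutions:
 f(b) = -sqrt(C1 + b^2)
 f(b) = sqrt(C1 + b^2)


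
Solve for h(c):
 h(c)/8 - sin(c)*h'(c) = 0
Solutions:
 h(c) = C1*(cos(c) - 1)^(1/16)/(cos(c) + 1)^(1/16)


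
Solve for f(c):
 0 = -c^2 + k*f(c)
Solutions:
 f(c) = c^2/k


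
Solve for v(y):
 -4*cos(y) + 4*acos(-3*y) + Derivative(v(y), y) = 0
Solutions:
 v(y) = C1 - 4*y*acos(-3*y) - 4*sqrt(1 - 9*y^2)/3 + 4*sin(y)


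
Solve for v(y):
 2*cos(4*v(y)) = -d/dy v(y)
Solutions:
 v(y) = -asin((C1 + exp(16*y))/(C1 - exp(16*y)))/4 + pi/4
 v(y) = asin((C1 + exp(16*y))/(C1 - exp(16*y)))/4


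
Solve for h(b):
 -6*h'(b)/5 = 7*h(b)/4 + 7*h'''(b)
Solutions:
 h(b) = C1*exp(-35^(1/3)*b*(-(1225 + sqrt(1518545))^(1/3) + 8*35^(1/3)/(1225 + sqrt(1518545))^(1/3))/140)*sin(sqrt(3)*35^(1/3)*b*(8*35^(1/3)/(1225 + sqrt(1518545))^(1/3) + (1225 + sqrt(1518545))^(1/3))/140) + C2*exp(-35^(1/3)*b*(-(1225 + sqrt(1518545))^(1/3) + 8*35^(1/3)/(1225 + sqrt(1518545))^(1/3))/140)*cos(sqrt(3)*35^(1/3)*b*(8*35^(1/3)/(1225 + sqrt(1518545))^(1/3) + (1225 + sqrt(1518545))^(1/3))/140) + C3*exp(35^(1/3)*b*(-(1225 + sqrt(1518545))^(1/3) + 8*35^(1/3)/(1225 + sqrt(1518545))^(1/3))/70)


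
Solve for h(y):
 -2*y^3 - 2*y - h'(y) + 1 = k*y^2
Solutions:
 h(y) = C1 - k*y^3/3 - y^4/2 - y^2 + y


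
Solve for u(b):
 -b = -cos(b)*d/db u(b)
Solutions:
 u(b) = C1 + Integral(b/cos(b), b)


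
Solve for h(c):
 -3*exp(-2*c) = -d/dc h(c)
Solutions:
 h(c) = C1 - 3*exp(-2*c)/2


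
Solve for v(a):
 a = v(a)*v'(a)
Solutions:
 v(a) = -sqrt(C1 + a^2)
 v(a) = sqrt(C1 + a^2)


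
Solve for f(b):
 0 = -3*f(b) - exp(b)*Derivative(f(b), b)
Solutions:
 f(b) = C1*exp(3*exp(-b))


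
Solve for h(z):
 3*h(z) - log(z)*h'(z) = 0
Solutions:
 h(z) = C1*exp(3*li(z))


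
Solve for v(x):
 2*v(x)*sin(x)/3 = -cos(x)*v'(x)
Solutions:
 v(x) = C1*cos(x)^(2/3)


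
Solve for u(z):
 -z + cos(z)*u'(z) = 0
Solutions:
 u(z) = C1 + Integral(z/cos(z), z)


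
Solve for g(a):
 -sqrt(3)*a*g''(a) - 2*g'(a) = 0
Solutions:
 g(a) = C1 + C2*a^(1 - 2*sqrt(3)/3)


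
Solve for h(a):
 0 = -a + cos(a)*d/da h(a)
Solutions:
 h(a) = C1 + Integral(a/cos(a), a)


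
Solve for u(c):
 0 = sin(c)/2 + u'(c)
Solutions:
 u(c) = C1 + cos(c)/2


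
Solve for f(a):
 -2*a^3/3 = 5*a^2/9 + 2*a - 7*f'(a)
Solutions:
 f(a) = C1 + a^4/42 + 5*a^3/189 + a^2/7


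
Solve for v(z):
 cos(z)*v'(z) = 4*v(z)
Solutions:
 v(z) = C1*(sin(z)^2 + 2*sin(z) + 1)/(sin(z)^2 - 2*sin(z) + 1)


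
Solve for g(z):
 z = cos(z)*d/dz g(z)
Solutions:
 g(z) = C1 + Integral(z/cos(z), z)


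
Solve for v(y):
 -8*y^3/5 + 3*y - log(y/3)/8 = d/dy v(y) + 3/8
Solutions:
 v(y) = C1 - 2*y^4/5 + 3*y^2/2 - y*log(y)/8 - y/4 + y*log(3)/8


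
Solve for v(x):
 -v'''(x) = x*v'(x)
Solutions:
 v(x) = C1 + Integral(C2*airyai(-x) + C3*airybi(-x), x)


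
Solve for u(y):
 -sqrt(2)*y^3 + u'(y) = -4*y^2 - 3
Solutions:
 u(y) = C1 + sqrt(2)*y^4/4 - 4*y^3/3 - 3*y


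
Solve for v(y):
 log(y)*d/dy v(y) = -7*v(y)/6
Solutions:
 v(y) = C1*exp(-7*li(y)/6)


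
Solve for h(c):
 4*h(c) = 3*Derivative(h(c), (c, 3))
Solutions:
 h(c) = C3*exp(6^(2/3)*c/3) + (C1*sin(2^(2/3)*3^(1/6)*c/2) + C2*cos(2^(2/3)*3^(1/6)*c/2))*exp(-6^(2/3)*c/6)


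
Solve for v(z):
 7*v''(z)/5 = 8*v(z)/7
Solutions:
 v(z) = C1*exp(-2*sqrt(10)*z/7) + C2*exp(2*sqrt(10)*z/7)


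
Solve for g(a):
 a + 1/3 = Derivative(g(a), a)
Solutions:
 g(a) = C1 + a^2/2 + a/3


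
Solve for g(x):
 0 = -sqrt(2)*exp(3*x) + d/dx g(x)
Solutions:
 g(x) = C1 + sqrt(2)*exp(3*x)/3


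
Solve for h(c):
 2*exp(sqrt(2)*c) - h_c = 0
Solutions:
 h(c) = C1 + sqrt(2)*exp(sqrt(2)*c)


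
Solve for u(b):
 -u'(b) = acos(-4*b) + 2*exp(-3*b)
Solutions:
 u(b) = C1 - b*acos(-4*b) - sqrt(1 - 16*b^2)/4 + 2*exp(-3*b)/3


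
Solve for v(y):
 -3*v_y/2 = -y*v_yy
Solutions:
 v(y) = C1 + C2*y^(5/2)


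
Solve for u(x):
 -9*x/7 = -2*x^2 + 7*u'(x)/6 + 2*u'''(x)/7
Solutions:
 u(x) = C1 + C2*sin(7*sqrt(3)*x/6) + C3*cos(7*sqrt(3)*x/6) + 4*x^3/7 - 27*x^2/49 - 288*x/343


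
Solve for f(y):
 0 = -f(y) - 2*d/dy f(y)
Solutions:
 f(y) = C1*exp(-y/2)


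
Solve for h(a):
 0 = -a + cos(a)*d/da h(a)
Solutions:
 h(a) = C1 + Integral(a/cos(a), a)


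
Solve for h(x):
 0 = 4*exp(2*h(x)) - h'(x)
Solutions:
 h(x) = log(-sqrt(-1/(C1 + 4*x))) - log(2)/2
 h(x) = log(-1/(C1 + 4*x))/2 - log(2)/2


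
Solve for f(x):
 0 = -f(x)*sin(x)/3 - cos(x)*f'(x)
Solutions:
 f(x) = C1*cos(x)^(1/3)


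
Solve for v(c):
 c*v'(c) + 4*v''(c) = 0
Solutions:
 v(c) = C1 + C2*erf(sqrt(2)*c/4)


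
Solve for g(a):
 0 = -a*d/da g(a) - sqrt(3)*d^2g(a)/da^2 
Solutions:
 g(a) = C1 + C2*erf(sqrt(2)*3^(3/4)*a/6)


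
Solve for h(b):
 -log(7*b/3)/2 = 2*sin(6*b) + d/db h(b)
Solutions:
 h(b) = C1 - b*log(b)/2 - b*log(7) + b/2 + b*log(21)/2 + cos(6*b)/3


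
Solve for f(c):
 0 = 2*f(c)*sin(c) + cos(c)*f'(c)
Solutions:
 f(c) = C1*cos(c)^2


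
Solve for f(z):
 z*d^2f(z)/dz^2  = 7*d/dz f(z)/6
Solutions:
 f(z) = C1 + C2*z^(13/6)


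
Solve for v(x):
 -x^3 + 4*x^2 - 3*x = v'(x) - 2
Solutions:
 v(x) = C1 - x^4/4 + 4*x^3/3 - 3*x^2/2 + 2*x


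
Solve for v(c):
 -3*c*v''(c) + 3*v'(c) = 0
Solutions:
 v(c) = C1 + C2*c^2


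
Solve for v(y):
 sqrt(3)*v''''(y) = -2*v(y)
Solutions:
 v(y) = (C1*sin(2^(3/4)*3^(7/8)*y/6) + C2*cos(2^(3/4)*3^(7/8)*y/6))*exp(-2^(3/4)*3^(7/8)*y/6) + (C3*sin(2^(3/4)*3^(7/8)*y/6) + C4*cos(2^(3/4)*3^(7/8)*y/6))*exp(2^(3/4)*3^(7/8)*y/6)


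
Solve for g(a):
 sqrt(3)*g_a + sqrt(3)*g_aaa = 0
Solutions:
 g(a) = C1 + C2*sin(a) + C3*cos(a)


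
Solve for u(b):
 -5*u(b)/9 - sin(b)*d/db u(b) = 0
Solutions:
 u(b) = C1*(cos(b) + 1)^(5/18)/(cos(b) - 1)^(5/18)


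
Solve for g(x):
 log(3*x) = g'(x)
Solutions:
 g(x) = C1 + x*log(x) - x + x*log(3)


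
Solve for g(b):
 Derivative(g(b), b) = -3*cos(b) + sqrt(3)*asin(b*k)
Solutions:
 g(b) = C1 + sqrt(3)*Piecewise((b*asin(b*k) + sqrt(-b^2*k^2 + 1)/k, Ne(k, 0)), (0, True)) - 3*sin(b)


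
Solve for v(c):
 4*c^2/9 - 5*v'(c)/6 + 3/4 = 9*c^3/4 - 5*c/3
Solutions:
 v(c) = C1 - 27*c^4/40 + 8*c^3/45 + c^2 + 9*c/10


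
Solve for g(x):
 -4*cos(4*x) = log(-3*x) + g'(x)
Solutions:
 g(x) = C1 - x*log(-x) - x*log(3) + x - sin(4*x)


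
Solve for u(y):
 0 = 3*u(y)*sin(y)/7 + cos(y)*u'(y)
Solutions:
 u(y) = C1*cos(y)^(3/7)


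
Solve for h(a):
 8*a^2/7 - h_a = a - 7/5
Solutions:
 h(a) = C1 + 8*a^3/21 - a^2/2 + 7*a/5


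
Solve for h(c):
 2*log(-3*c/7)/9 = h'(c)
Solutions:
 h(c) = C1 + 2*c*log(-c)/9 + 2*c*(-log(7) - 1 + log(3))/9


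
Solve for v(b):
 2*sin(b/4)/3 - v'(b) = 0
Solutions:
 v(b) = C1 - 8*cos(b/4)/3


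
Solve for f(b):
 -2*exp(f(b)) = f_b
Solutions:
 f(b) = log(1/(C1 + 2*b))


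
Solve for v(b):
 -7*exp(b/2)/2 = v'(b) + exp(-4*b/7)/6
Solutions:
 v(b) = C1 - 7*exp(b/2) + 7*exp(-4*b/7)/24


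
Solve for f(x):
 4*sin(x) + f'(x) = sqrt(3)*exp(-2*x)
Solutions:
 f(x) = C1 + 4*cos(x) - sqrt(3)*exp(-2*x)/2


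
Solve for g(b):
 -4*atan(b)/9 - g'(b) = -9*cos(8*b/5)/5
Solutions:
 g(b) = C1 - 4*b*atan(b)/9 + 2*log(b^2 + 1)/9 + 9*sin(8*b/5)/8


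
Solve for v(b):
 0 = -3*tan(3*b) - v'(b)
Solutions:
 v(b) = C1 + log(cos(3*b))


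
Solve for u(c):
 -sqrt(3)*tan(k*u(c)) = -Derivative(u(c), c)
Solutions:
 u(c) = Piecewise((-asin(exp(C1*k + sqrt(3)*c*k))/k + pi/k, Ne(k, 0)), (nan, True))
 u(c) = Piecewise((asin(exp(C1*k + sqrt(3)*c*k))/k, Ne(k, 0)), (nan, True))


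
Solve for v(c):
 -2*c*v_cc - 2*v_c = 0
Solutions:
 v(c) = C1 + C2*log(c)


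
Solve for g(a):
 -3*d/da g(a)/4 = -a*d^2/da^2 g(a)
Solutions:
 g(a) = C1 + C2*a^(7/4)


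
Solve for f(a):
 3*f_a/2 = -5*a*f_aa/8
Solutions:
 f(a) = C1 + C2/a^(7/5)


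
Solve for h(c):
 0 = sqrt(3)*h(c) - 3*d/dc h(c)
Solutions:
 h(c) = C1*exp(sqrt(3)*c/3)


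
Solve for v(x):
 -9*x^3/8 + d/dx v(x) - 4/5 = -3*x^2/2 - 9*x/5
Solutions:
 v(x) = C1 + 9*x^4/32 - x^3/2 - 9*x^2/10 + 4*x/5


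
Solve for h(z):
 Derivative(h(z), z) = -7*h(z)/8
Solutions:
 h(z) = C1*exp(-7*z/8)


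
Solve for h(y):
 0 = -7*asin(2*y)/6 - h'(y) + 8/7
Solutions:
 h(y) = C1 - 7*y*asin(2*y)/6 + 8*y/7 - 7*sqrt(1 - 4*y^2)/12


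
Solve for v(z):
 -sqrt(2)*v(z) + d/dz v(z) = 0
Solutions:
 v(z) = C1*exp(sqrt(2)*z)


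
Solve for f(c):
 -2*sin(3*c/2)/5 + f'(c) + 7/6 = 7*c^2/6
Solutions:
 f(c) = C1 + 7*c^3/18 - 7*c/6 - 4*cos(3*c/2)/15


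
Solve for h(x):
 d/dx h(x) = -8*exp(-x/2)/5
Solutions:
 h(x) = C1 + 16*exp(-x/2)/5


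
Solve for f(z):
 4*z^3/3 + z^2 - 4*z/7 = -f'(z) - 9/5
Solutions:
 f(z) = C1 - z^4/3 - z^3/3 + 2*z^2/7 - 9*z/5


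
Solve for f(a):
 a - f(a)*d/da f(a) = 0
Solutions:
 f(a) = -sqrt(C1 + a^2)
 f(a) = sqrt(C1 + a^2)


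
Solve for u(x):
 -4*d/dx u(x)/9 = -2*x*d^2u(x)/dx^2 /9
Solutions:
 u(x) = C1 + C2*x^3


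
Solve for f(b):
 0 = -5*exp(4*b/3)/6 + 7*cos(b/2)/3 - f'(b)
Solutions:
 f(b) = C1 - 5*exp(4*b/3)/8 + 14*sin(b/2)/3


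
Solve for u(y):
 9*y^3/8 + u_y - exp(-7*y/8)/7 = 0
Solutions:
 u(y) = C1 - 9*y^4/32 - 8*exp(-7*y/8)/49


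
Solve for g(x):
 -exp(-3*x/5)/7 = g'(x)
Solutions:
 g(x) = C1 + 5*exp(-3*x/5)/21


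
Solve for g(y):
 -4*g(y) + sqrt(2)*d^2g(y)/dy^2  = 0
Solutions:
 g(y) = C1*exp(-2^(3/4)*y) + C2*exp(2^(3/4)*y)


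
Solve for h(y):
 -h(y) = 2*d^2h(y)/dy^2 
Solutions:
 h(y) = C1*sin(sqrt(2)*y/2) + C2*cos(sqrt(2)*y/2)


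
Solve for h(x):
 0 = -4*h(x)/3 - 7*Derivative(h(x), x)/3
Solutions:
 h(x) = C1*exp(-4*x/7)


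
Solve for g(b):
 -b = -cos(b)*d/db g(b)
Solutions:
 g(b) = C1 + Integral(b/cos(b), b)


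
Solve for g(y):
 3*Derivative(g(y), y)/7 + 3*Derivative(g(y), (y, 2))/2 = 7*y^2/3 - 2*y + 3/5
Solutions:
 g(y) = C1 + C2*exp(-2*y/7) + 49*y^3/27 - 385*y^2/18 + 13601*y/90


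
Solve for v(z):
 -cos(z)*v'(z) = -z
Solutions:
 v(z) = C1 + Integral(z/cos(z), z)


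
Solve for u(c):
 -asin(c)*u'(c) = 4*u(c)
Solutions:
 u(c) = C1*exp(-4*Integral(1/asin(c), c))


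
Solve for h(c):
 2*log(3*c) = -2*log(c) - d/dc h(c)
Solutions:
 h(c) = C1 - 4*c*log(c) - c*log(9) + 4*c


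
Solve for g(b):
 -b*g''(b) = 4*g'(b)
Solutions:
 g(b) = C1 + C2/b^3


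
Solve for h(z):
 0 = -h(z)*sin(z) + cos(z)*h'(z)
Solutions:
 h(z) = C1/cos(z)


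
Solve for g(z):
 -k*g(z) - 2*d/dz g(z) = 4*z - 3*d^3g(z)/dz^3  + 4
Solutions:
 g(z) = C1*exp(-2^(1/3)*z*(2^(1/3)*(-9*k + sqrt(81*k^2 - 32))^(1/3) + 4/(-9*k + sqrt(81*k^2 - 32))^(1/3))/6) + C2*exp(2^(1/3)*z*(2^(1/3)*(-9*k + sqrt(81*k^2 - 32))^(1/3) - 2^(1/3)*sqrt(3)*I*(-9*k + sqrt(81*k^2 - 32))^(1/3) - 16/((-1 + sqrt(3)*I)*(-9*k + sqrt(81*k^2 - 32))^(1/3)))/12) + C3*exp(2^(1/3)*z*(2^(1/3)*(-9*k + sqrt(81*k^2 - 32))^(1/3) + 2^(1/3)*sqrt(3)*I*(-9*k + sqrt(81*k^2 - 32))^(1/3) + 16/((1 + sqrt(3)*I)*(-9*k + sqrt(81*k^2 - 32))^(1/3)))/12) - 4*z/k - 4/k + 8/k^2


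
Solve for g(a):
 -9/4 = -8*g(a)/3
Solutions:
 g(a) = 27/32


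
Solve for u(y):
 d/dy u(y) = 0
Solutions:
 u(y) = C1


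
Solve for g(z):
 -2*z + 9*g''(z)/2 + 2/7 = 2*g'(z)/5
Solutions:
 g(z) = C1 + C2*exp(4*z/45) - 5*z^2/2 - 1555*z/28


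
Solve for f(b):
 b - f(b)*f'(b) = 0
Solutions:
 f(b) = -sqrt(C1 + b^2)
 f(b) = sqrt(C1 + b^2)


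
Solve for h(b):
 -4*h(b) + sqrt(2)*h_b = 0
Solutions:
 h(b) = C1*exp(2*sqrt(2)*b)


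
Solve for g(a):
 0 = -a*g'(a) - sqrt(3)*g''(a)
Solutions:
 g(a) = C1 + C2*erf(sqrt(2)*3^(3/4)*a/6)


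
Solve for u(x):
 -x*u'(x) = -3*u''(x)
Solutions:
 u(x) = C1 + C2*erfi(sqrt(6)*x/6)


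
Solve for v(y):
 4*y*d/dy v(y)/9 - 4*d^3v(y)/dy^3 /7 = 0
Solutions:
 v(y) = C1 + Integral(C2*airyai(21^(1/3)*y/3) + C3*airybi(21^(1/3)*y/3), y)


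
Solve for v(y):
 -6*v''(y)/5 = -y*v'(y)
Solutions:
 v(y) = C1 + C2*erfi(sqrt(15)*y/6)


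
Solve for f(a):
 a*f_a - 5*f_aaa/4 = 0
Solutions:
 f(a) = C1 + Integral(C2*airyai(10^(2/3)*a/5) + C3*airybi(10^(2/3)*a/5), a)


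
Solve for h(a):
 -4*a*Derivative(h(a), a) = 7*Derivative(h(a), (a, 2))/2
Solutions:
 h(a) = C1 + C2*erf(2*sqrt(7)*a/7)


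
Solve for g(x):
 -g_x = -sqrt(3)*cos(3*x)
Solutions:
 g(x) = C1 + sqrt(3)*sin(3*x)/3


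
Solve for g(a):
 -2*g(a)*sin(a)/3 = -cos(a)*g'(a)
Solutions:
 g(a) = C1/cos(a)^(2/3)


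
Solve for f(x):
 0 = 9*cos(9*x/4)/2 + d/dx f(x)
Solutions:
 f(x) = C1 - 2*sin(9*x/4)


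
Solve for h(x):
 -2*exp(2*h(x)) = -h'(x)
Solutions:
 h(x) = log(-sqrt(-1/(C1 + 2*x))) - log(2)/2
 h(x) = log(-1/(C1 + 2*x))/2 - log(2)/2


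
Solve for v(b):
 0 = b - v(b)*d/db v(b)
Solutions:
 v(b) = -sqrt(C1 + b^2)
 v(b) = sqrt(C1 + b^2)


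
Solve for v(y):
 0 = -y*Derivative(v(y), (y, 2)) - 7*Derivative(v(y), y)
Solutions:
 v(y) = C1 + C2/y^6


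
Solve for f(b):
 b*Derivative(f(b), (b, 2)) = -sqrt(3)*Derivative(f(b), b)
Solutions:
 f(b) = C1 + C2*b^(1 - sqrt(3))


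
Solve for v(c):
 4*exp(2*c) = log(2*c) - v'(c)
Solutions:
 v(c) = C1 + c*log(c) + c*(-1 + log(2)) - 2*exp(2*c)


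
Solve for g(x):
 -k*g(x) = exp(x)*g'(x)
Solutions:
 g(x) = C1*exp(k*exp(-x))


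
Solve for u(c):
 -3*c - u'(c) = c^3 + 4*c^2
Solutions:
 u(c) = C1 - c^4/4 - 4*c^3/3 - 3*c^2/2


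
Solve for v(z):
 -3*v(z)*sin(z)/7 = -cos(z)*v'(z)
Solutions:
 v(z) = C1/cos(z)^(3/7)


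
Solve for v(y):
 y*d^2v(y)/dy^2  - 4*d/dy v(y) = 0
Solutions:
 v(y) = C1 + C2*y^5


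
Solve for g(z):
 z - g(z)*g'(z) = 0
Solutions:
 g(z) = -sqrt(C1 + z^2)
 g(z) = sqrt(C1 + z^2)


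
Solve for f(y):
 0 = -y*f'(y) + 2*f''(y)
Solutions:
 f(y) = C1 + C2*erfi(y/2)


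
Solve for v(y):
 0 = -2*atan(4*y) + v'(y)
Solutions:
 v(y) = C1 + 2*y*atan(4*y) - log(16*y^2 + 1)/4


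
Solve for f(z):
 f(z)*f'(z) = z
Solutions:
 f(z) = -sqrt(C1 + z^2)
 f(z) = sqrt(C1 + z^2)


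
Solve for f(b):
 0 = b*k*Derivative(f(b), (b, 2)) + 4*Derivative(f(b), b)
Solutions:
 f(b) = C1 + b^(((re(k) - 4)*re(k) + im(k)^2)/(re(k)^2 + im(k)^2))*(C2*sin(4*log(b)*Abs(im(k))/(re(k)^2 + im(k)^2)) + C3*cos(4*log(b)*im(k)/(re(k)^2 + im(k)^2)))


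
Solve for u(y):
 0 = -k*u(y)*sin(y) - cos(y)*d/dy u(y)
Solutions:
 u(y) = C1*exp(k*log(cos(y)))


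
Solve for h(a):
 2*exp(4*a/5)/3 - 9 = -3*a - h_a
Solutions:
 h(a) = C1 - 3*a^2/2 + 9*a - 5*exp(4*a/5)/6


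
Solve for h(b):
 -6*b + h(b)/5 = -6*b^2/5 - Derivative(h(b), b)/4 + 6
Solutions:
 h(b) = C1*exp(-4*b/5) - 6*b^2 + 45*b - 105/4


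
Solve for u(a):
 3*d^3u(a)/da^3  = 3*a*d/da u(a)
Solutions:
 u(a) = C1 + Integral(C2*airyai(a) + C3*airybi(a), a)


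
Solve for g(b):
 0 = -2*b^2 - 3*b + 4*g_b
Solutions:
 g(b) = C1 + b^3/6 + 3*b^2/8


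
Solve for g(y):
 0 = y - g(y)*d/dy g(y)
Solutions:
 g(y) = -sqrt(C1 + y^2)
 g(y) = sqrt(C1 + y^2)


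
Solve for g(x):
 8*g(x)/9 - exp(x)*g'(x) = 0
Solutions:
 g(x) = C1*exp(-8*exp(-x)/9)


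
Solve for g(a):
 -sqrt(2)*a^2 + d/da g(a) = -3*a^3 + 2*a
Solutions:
 g(a) = C1 - 3*a^4/4 + sqrt(2)*a^3/3 + a^2


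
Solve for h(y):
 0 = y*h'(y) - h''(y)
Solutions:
 h(y) = C1 + C2*erfi(sqrt(2)*y/2)


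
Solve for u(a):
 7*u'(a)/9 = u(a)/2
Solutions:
 u(a) = C1*exp(9*a/14)


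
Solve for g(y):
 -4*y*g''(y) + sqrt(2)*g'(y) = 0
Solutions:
 g(y) = C1 + C2*y^(sqrt(2)/4 + 1)


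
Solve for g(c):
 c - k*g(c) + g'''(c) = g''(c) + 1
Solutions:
 g(c) = C1*exp(c*(-(-27*k/2 + sqrt((27*k + 2)^2 - 4)/2 - 1)^(1/3) + 1 - 1/(-27*k/2 + sqrt((27*k + 2)^2 - 4)/2 - 1)^(1/3))/3) + C2*exp(c*((-27*k/2 + sqrt((27*k + 2)^2 - 4)/2 - 1)^(1/3) - sqrt(3)*I*(-27*k/2 + sqrt((27*k + 2)^2 - 4)/2 - 1)^(1/3) + 2 - 4/((-1 + sqrt(3)*I)*(-27*k/2 + sqrt((27*k + 2)^2 - 4)/2 - 1)^(1/3)))/6) + C3*exp(c*((-27*k/2 + sqrt((27*k + 2)^2 - 4)/2 - 1)^(1/3) + sqrt(3)*I*(-27*k/2 + sqrt((27*k + 2)^2 - 4)/2 - 1)^(1/3) + 2 + 4/((1 + sqrt(3)*I)*(-27*k/2 + sqrt((27*k + 2)^2 - 4)/2 - 1)^(1/3)))/6) + c/k - 1/k


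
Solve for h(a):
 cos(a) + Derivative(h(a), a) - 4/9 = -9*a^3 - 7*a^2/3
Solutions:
 h(a) = C1 - 9*a^4/4 - 7*a^3/9 + 4*a/9 - sin(a)


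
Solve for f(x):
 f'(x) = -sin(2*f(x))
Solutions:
 f(x) = pi - acos((-C1 - exp(4*x))/(C1 - exp(4*x)))/2
 f(x) = acos((-C1 - exp(4*x))/(C1 - exp(4*x)))/2


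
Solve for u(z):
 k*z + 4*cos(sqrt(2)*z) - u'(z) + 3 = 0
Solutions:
 u(z) = C1 + k*z^2/2 + 3*z + 2*sqrt(2)*sin(sqrt(2)*z)


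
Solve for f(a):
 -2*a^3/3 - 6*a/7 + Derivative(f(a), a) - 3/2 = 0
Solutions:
 f(a) = C1 + a^4/6 + 3*a^2/7 + 3*a/2


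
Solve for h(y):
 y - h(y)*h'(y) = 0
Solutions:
 h(y) = -sqrt(C1 + y^2)
 h(y) = sqrt(C1 + y^2)


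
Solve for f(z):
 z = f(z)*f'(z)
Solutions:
 f(z) = -sqrt(C1 + z^2)
 f(z) = sqrt(C1 + z^2)


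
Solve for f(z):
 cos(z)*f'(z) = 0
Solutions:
 f(z) = C1


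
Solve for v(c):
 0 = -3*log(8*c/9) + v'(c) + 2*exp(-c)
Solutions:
 v(c) = C1 + 3*c*log(c) + 3*c*(-2*log(3) - 1 + 3*log(2)) + 2*exp(-c)


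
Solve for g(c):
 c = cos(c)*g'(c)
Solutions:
 g(c) = C1 + Integral(c/cos(c), c)


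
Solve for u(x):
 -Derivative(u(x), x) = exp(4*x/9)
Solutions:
 u(x) = C1 - 9*exp(4*x/9)/4


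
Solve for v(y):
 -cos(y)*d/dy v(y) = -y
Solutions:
 v(y) = C1 + Integral(y/cos(y), y)


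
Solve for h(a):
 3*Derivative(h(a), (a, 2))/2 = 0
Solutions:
 h(a) = C1 + C2*a


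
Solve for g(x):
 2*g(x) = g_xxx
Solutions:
 g(x) = C3*exp(2^(1/3)*x) + (C1*sin(2^(1/3)*sqrt(3)*x/2) + C2*cos(2^(1/3)*sqrt(3)*x/2))*exp(-2^(1/3)*x/2)


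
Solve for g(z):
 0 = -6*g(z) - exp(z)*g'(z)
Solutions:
 g(z) = C1*exp(6*exp(-z))


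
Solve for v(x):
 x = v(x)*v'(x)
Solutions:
 v(x) = -sqrt(C1 + x^2)
 v(x) = sqrt(C1 + x^2)


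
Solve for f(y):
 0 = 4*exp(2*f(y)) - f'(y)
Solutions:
 f(y) = log(-sqrt(-1/(C1 + 4*y))) - log(2)/2
 f(y) = log(-1/(C1 + 4*y))/2 - log(2)/2


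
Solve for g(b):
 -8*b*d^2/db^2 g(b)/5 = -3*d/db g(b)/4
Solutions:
 g(b) = C1 + C2*b^(47/32)


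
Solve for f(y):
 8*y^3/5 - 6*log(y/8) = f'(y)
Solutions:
 f(y) = C1 + 2*y^4/5 - 6*y*log(y) + 6*y + y*log(262144)


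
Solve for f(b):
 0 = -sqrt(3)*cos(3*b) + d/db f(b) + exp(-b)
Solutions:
 f(b) = C1 + sqrt(3)*sin(3*b)/3 + exp(-b)


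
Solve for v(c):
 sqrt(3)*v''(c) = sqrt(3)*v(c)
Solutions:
 v(c) = C1*exp(-c) + C2*exp(c)


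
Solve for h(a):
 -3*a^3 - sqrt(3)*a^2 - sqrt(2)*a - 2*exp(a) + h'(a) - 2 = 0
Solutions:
 h(a) = C1 + 3*a^4/4 + sqrt(3)*a^3/3 + sqrt(2)*a^2/2 + 2*a + 2*exp(a)


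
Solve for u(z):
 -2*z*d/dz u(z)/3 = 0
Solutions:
 u(z) = C1


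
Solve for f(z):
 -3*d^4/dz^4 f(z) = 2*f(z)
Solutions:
 f(z) = (C1*sin(6^(3/4)*z/6) + C2*cos(6^(3/4)*z/6))*exp(-6^(3/4)*z/6) + (C3*sin(6^(3/4)*z/6) + C4*cos(6^(3/4)*z/6))*exp(6^(3/4)*z/6)


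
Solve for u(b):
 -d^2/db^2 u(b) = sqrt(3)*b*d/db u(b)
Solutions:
 u(b) = C1 + C2*erf(sqrt(2)*3^(1/4)*b/2)


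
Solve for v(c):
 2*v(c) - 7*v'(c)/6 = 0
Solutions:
 v(c) = C1*exp(12*c/7)


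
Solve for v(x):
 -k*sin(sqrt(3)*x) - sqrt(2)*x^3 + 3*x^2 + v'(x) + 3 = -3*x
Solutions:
 v(x) = C1 - sqrt(3)*k*cos(sqrt(3)*x)/3 + sqrt(2)*x^4/4 - x^3 - 3*x^2/2 - 3*x


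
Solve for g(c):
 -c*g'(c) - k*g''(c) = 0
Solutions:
 g(c) = C1 + C2*sqrt(k)*erf(sqrt(2)*c*sqrt(1/k)/2)


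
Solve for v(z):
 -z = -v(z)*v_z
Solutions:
 v(z) = -sqrt(C1 + z^2)
 v(z) = sqrt(C1 + z^2)


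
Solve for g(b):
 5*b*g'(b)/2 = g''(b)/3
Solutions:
 g(b) = C1 + C2*erfi(sqrt(15)*b/2)


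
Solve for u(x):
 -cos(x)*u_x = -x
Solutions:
 u(x) = C1 + Integral(x/cos(x), x)


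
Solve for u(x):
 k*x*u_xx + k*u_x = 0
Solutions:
 u(x) = C1 + C2*log(x)


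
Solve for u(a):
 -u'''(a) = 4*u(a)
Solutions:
 u(a) = C3*exp(-2^(2/3)*a) + (C1*sin(2^(2/3)*sqrt(3)*a/2) + C2*cos(2^(2/3)*sqrt(3)*a/2))*exp(2^(2/3)*a/2)


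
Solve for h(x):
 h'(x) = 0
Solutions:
 h(x) = C1


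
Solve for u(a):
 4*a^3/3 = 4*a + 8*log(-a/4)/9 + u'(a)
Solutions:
 u(a) = C1 + a^4/3 - 2*a^2 - 8*a*log(-a)/9 + 8*a*(1 + 2*log(2))/9


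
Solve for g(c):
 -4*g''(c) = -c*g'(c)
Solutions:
 g(c) = C1 + C2*erfi(sqrt(2)*c/4)


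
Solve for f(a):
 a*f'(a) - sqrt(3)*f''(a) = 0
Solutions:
 f(a) = C1 + C2*erfi(sqrt(2)*3^(3/4)*a/6)


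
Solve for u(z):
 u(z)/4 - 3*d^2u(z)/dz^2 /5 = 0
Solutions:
 u(z) = C1*exp(-sqrt(15)*z/6) + C2*exp(sqrt(15)*z/6)


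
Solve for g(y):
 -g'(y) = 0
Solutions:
 g(y) = C1


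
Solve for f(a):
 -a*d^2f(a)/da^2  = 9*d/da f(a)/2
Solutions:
 f(a) = C1 + C2/a^(7/2)


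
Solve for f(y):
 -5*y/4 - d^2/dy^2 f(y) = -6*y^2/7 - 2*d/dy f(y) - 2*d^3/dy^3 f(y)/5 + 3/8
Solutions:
 f(y) = C1 - y^3/7 + 11*y^2/112 + 16*y/35 + (C2*sin(sqrt(55)*y/4) + C3*cos(sqrt(55)*y/4))*exp(5*y/4)


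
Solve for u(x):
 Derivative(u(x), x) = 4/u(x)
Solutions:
 u(x) = -sqrt(C1 + 8*x)
 u(x) = sqrt(C1 + 8*x)


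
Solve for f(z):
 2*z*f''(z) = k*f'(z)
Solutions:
 f(z) = C1 + z^(re(k)/2 + 1)*(C2*sin(log(z)*Abs(im(k))/2) + C3*cos(log(z)*im(k)/2))


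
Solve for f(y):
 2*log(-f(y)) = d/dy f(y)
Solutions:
 -li(-f(y)) = C1 + 2*y


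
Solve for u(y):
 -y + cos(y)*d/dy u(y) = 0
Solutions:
 u(y) = C1 + Integral(y/cos(y), y)


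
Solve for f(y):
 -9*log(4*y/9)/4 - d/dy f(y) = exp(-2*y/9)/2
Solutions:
 f(y) = C1 - 9*y*log(y)/4 + 9*y*(-2*log(2) + 1 + 2*log(3))/4 + 9*exp(-2*y/9)/4


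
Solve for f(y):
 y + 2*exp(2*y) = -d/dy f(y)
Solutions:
 f(y) = C1 - y^2/2 - exp(2*y)


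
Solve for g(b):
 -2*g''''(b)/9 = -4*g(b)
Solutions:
 g(b) = C1*exp(-2^(1/4)*sqrt(3)*b) + C2*exp(2^(1/4)*sqrt(3)*b) + C3*sin(2^(1/4)*sqrt(3)*b) + C4*cos(2^(1/4)*sqrt(3)*b)


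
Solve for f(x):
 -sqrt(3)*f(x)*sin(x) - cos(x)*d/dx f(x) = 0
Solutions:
 f(x) = C1*cos(x)^(sqrt(3))


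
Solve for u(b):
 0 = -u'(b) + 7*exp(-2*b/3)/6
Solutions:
 u(b) = C1 - 7*exp(-2*b/3)/4


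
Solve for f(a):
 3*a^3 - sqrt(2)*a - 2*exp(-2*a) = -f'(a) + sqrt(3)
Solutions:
 f(a) = C1 - 3*a^4/4 + sqrt(2)*a^2/2 + sqrt(3)*a - exp(-2*a)


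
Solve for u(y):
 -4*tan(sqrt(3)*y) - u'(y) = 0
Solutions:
 u(y) = C1 + 4*sqrt(3)*log(cos(sqrt(3)*y))/3


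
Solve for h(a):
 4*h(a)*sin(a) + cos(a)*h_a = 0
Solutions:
 h(a) = C1*cos(a)^4


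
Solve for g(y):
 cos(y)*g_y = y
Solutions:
 g(y) = C1 + Integral(y/cos(y), y)


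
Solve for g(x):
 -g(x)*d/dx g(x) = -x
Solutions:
 g(x) = -sqrt(C1 + x^2)
 g(x) = sqrt(C1 + x^2)


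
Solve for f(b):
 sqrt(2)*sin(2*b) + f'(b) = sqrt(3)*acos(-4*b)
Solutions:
 f(b) = C1 + sqrt(3)*(b*acos(-4*b) + sqrt(1 - 16*b^2)/4) + sqrt(2)*cos(2*b)/2


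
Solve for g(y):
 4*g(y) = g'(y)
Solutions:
 g(y) = C1*exp(4*y)


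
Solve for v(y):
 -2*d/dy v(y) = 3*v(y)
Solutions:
 v(y) = C1*exp(-3*y/2)


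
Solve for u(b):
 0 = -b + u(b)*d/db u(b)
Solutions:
 u(b) = -sqrt(C1 + b^2)
 u(b) = sqrt(C1 + b^2)


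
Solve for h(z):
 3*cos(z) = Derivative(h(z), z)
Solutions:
 h(z) = C1 + 3*sin(z)


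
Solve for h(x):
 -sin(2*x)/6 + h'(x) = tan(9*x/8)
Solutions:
 h(x) = C1 - 8*log(cos(9*x/8))/9 - cos(2*x)/12


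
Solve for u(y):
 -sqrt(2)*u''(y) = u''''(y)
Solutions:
 u(y) = C1 + C2*y + C3*sin(2^(1/4)*y) + C4*cos(2^(1/4)*y)


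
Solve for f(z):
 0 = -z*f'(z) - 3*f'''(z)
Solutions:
 f(z) = C1 + Integral(C2*airyai(-3^(2/3)*z/3) + C3*airybi(-3^(2/3)*z/3), z)


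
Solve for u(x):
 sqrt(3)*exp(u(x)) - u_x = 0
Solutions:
 u(x) = log(-1/(C1 + sqrt(3)*x))


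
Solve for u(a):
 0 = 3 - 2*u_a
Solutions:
 u(a) = C1 + 3*a/2


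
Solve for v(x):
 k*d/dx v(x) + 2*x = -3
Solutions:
 v(x) = C1 - x^2/k - 3*x/k


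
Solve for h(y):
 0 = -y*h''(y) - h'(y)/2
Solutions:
 h(y) = C1 + C2*sqrt(y)


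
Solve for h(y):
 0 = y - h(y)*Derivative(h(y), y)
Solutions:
 h(y) = -sqrt(C1 + y^2)
 h(y) = sqrt(C1 + y^2)


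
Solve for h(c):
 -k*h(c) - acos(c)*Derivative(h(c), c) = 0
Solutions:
 h(c) = C1*exp(-k*Integral(1/acos(c), c))


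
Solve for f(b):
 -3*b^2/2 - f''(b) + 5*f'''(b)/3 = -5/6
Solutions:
 f(b) = C1 + C2*b + C3*exp(3*b/5) - b^4/8 - 5*b^3/6 - 15*b^2/4


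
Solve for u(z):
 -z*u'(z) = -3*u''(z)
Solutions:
 u(z) = C1 + C2*erfi(sqrt(6)*z/6)


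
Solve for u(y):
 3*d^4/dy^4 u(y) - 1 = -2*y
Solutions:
 u(y) = C1 + C2*y + C3*y^2 + C4*y^3 - y^5/180 + y^4/72


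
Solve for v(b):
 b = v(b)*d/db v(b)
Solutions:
 v(b) = -sqrt(C1 + b^2)
 v(b) = sqrt(C1 + b^2)


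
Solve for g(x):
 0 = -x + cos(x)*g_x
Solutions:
 g(x) = C1 + Integral(x/cos(x), x)


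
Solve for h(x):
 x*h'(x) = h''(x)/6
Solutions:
 h(x) = C1 + C2*erfi(sqrt(3)*x)


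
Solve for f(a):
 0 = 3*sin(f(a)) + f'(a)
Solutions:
 f(a) = -acos((-C1 - exp(6*a))/(C1 - exp(6*a))) + 2*pi
 f(a) = acos((-C1 - exp(6*a))/(C1 - exp(6*a)))


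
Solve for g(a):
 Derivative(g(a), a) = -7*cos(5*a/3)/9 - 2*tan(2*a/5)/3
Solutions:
 g(a) = C1 + 5*log(cos(2*a/5))/3 - 7*sin(5*a/3)/15


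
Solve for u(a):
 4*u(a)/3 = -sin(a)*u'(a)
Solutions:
 u(a) = C1*(cos(a) + 1)^(2/3)/(cos(a) - 1)^(2/3)


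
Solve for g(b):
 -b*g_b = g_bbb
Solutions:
 g(b) = C1 + Integral(C2*airyai(-b) + C3*airybi(-b), b)


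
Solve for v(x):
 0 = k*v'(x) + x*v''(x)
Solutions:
 v(x) = C1 + x^(1 - re(k))*(C2*sin(log(x)*Abs(im(k))) + C3*cos(log(x)*im(k)))


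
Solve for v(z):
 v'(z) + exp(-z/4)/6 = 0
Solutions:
 v(z) = C1 + 2*exp(-z/4)/3


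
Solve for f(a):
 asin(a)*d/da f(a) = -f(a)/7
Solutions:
 f(a) = C1*exp(-Integral(1/asin(a), a)/7)


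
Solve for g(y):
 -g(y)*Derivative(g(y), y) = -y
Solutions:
 g(y) = -sqrt(C1 + y^2)
 g(y) = sqrt(C1 + y^2)


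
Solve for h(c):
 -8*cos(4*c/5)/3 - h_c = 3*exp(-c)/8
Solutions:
 h(c) = C1 - 10*sin(4*c/5)/3 + 3*exp(-c)/8


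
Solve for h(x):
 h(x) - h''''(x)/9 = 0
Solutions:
 h(x) = C1*exp(-sqrt(3)*x) + C2*exp(sqrt(3)*x) + C3*sin(sqrt(3)*x) + C4*cos(sqrt(3)*x)


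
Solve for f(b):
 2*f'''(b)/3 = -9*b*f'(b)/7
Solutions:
 f(b) = C1 + Integral(C2*airyai(-3*14^(2/3)*b/14) + C3*airybi(-3*14^(2/3)*b/14), b)


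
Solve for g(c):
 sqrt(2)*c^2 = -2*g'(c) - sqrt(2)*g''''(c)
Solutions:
 g(c) = C1 + C4*exp(-2^(1/6)*c) - sqrt(2)*c^3/6 + (C2*sin(2^(1/6)*sqrt(3)*c/2) + C3*cos(2^(1/6)*sqrt(3)*c/2))*exp(2^(1/6)*c/2)


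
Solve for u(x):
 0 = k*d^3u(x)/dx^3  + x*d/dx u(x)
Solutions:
 u(x) = C1 + Integral(C2*airyai(x*(-1/k)^(1/3)) + C3*airybi(x*(-1/k)^(1/3)), x)


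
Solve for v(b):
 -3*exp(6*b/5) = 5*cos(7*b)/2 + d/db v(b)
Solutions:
 v(b) = C1 - 5*exp(6*b/5)/2 - 5*sin(7*b)/14


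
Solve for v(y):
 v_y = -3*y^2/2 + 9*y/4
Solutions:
 v(y) = C1 - y^3/2 + 9*y^2/8


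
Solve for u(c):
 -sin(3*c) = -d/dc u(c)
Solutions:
 u(c) = C1 - cos(3*c)/3


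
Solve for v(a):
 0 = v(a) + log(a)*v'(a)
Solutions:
 v(a) = C1*exp(-li(a))


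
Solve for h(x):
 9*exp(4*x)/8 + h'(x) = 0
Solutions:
 h(x) = C1 - 9*exp(4*x)/32


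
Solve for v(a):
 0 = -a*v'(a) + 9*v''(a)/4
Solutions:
 v(a) = C1 + C2*erfi(sqrt(2)*a/3)


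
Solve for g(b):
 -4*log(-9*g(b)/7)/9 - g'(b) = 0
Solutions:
 9*Integral(1/(log(-_y) - log(7) + 2*log(3)), (_y, g(b)))/4 = C1 - b


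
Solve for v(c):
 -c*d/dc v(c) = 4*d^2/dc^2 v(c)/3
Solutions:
 v(c) = C1 + C2*erf(sqrt(6)*c/4)


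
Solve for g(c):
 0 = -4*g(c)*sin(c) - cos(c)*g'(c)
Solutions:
 g(c) = C1*cos(c)^4


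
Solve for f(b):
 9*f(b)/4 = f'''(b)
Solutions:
 f(b) = C3*exp(2^(1/3)*3^(2/3)*b/2) + (C1*sin(3*2^(1/3)*3^(1/6)*b/4) + C2*cos(3*2^(1/3)*3^(1/6)*b/4))*exp(-2^(1/3)*3^(2/3)*b/4)


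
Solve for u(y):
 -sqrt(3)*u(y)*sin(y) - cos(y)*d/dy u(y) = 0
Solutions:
 u(y) = C1*cos(y)^(sqrt(3))


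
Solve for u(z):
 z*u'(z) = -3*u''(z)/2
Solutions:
 u(z) = C1 + C2*erf(sqrt(3)*z/3)


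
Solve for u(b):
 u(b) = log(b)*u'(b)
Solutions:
 u(b) = C1*exp(li(b))


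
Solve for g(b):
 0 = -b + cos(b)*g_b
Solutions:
 g(b) = C1 + Integral(b/cos(b), b)


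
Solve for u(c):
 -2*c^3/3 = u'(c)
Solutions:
 u(c) = C1 - c^4/6


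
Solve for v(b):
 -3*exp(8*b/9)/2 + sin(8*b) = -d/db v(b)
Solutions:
 v(b) = C1 + 27*exp(8*b/9)/16 + cos(8*b)/8


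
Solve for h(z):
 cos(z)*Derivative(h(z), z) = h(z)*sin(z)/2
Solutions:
 h(z) = C1/sqrt(cos(z))


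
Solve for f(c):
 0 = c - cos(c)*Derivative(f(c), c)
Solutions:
 f(c) = C1 + Integral(c/cos(c), c)


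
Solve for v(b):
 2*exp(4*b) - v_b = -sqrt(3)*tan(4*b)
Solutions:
 v(b) = C1 + exp(4*b)/2 - sqrt(3)*log(cos(4*b))/4


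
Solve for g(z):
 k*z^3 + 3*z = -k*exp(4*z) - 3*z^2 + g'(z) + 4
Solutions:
 g(z) = C1 + k*z^4/4 + k*exp(4*z)/4 + z^3 + 3*z^2/2 - 4*z


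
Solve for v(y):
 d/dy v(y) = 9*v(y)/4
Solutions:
 v(y) = C1*exp(9*y/4)


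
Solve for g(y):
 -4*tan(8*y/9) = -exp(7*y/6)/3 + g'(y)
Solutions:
 g(y) = C1 + 2*exp(7*y/6)/7 + 9*log(cos(8*y/9))/2


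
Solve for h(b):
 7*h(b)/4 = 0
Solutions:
 h(b) = 0


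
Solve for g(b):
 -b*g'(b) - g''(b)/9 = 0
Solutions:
 g(b) = C1 + C2*erf(3*sqrt(2)*b/2)


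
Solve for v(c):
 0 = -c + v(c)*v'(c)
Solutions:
 v(c) = -sqrt(C1 + c^2)
 v(c) = sqrt(C1 + c^2)


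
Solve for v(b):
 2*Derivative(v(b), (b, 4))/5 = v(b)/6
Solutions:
 v(b) = C1*exp(-sqrt(2)*3^(3/4)*5^(1/4)*b/6) + C2*exp(sqrt(2)*3^(3/4)*5^(1/4)*b/6) + C3*sin(sqrt(2)*3^(3/4)*5^(1/4)*b/6) + C4*cos(sqrt(2)*3^(3/4)*5^(1/4)*b/6)


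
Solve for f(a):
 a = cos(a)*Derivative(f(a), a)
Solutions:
 f(a) = C1 + Integral(a/cos(a), a)


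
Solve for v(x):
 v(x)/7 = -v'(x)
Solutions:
 v(x) = C1*exp(-x/7)


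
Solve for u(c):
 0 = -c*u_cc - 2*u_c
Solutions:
 u(c) = C1 + C2/c


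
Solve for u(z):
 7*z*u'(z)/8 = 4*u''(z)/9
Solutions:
 u(z) = C1 + C2*erfi(3*sqrt(7)*z/8)


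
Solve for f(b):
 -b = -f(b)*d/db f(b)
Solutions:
 f(b) = -sqrt(C1 + b^2)
 f(b) = sqrt(C1 + b^2)


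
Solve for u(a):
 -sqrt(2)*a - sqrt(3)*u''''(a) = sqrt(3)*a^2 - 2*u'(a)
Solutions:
 u(a) = C1 + C4*exp(2^(1/3)*3^(5/6)*a/3) + sqrt(3)*a^3/6 + sqrt(2)*a^2/4 + (C2*sin(6^(1/3)*a/2) + C3*cos(6^(1/3)*a/2))*exp(-2^(1/3)*3^(5/6)*a/6)


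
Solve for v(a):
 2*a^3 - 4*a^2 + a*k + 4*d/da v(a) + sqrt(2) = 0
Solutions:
 v(a) = C1 - a^4/8 + a^3/3 - a^2*k/8 - sqrt(2)*a/4


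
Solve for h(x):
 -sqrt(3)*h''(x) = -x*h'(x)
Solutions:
 h(x) = C1 + C2*erfi(sqrt(2)*3^(3/4)*x/6)


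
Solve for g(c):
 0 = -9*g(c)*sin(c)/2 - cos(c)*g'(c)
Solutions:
 g(c) = C1*cos(c)^(9/2)


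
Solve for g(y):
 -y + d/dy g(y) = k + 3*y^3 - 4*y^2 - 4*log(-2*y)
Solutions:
 g(y) = C1 + 3*y^4/4 - 4*y^3/3 + y^2/2 + y*(k - 4*log(2) + 4) - 4*y*log(-y)


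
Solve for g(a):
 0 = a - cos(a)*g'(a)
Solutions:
 g(a) = C1 + Integral(a/cos(a), a)


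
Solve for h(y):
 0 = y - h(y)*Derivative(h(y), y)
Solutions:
 h(y) = -sqrt(C1 + y^2)
 h(y) = sqrt(C1 + y^2)


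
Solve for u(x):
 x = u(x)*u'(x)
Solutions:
 u(x) = -sqrt(C1 + x^2)
 u(x) = sqrt(C1 + x^2)


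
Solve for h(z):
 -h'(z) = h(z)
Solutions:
 h(z) = C1*exp(-z)


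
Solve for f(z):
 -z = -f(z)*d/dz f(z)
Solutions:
 f(z) = -sqrt(C1 + z^2)
 f(z) = sqrt(C1 + z^2)


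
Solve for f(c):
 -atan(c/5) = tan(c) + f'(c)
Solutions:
 f(c) = C1 - c*atan(c/5) + 5*log(c^2 + 25)/2 + log(cos(c))


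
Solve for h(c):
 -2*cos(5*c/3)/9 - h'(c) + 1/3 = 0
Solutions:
 h(c) = C1 + c/3 - 2*sin(5*c/3)/15


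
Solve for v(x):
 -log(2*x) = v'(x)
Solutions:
 v(x) = C1 - x*log(x) - x*log(2) + x


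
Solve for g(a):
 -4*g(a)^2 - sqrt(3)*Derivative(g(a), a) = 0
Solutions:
 g(a) = 3/(C1 + 4*sqrt(3)*a)


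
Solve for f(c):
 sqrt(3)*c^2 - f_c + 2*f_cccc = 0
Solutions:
 f(c) = C1 + C4*exp(2^(2/3)*c/2) + sqrt(3)*c^3/3 + (C2*sin(2^(2/3)*sqrt(3)*c/4) + C3*cos(2^(2/3)*sqrt(3)*c/4))*exp(-2^(2/3)*c/4)


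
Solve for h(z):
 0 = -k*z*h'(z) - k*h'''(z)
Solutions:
 h(z) = C1 + Integral(C2*airyai(-z) + C3*airybi(-z), z)


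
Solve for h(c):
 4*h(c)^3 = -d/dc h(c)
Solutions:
 h(c) = -sqrt(2)*sqrt(-1/(C1 - 4*c))/2
 h(c) = sqrt(2)*sqrt(-1/(C1 - 4*c))/2


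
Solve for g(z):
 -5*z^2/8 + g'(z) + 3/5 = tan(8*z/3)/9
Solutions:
 g(z) = C1 + 5*z^3/24 - 3*z/5 - log(cos(8*z/3))/24


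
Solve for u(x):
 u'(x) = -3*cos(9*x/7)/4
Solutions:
 u(x) = C1 - 7*sin(9*x/7)/12


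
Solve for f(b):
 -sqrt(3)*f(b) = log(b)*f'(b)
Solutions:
 f(b) = C1*exp(-sqrt(3)*li(b))


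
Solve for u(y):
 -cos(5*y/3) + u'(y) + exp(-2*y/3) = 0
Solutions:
 u(y) = C1 + 3*sin(5*y/3)/5 + 3*exp(-2*y/3)/2


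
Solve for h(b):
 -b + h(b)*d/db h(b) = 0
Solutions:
 h(b) = -sqrt(C1 + b^2)
 h(b) = sqrt(C1 + b^2)


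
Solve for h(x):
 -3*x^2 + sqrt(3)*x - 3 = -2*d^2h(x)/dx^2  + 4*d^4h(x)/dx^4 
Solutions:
 h(x) = C1 + C2*x + C3*exp(-sqrt(2)*x/2) + C4*exp(sqrt(2)*x/2) + x^4/8 - sqrt(3)*x^3/12 + 15*x^2/4


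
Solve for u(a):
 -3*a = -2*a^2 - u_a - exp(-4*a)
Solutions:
 u(a) = C1 - 2*a^3/3 + 3*a^2/2 + exp(-4*a)/4


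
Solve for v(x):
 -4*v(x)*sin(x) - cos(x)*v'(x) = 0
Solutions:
 v(x) = C1*cos(x)^4


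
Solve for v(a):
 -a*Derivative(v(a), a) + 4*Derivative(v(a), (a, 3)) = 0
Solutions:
 v(a) = C1 + Integral(C2*airyai(2^(1/3)*a/2) + C3*airybi(2^(1/3)*a/2), a)


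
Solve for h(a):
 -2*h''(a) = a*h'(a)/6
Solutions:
 h(a) = C1 + C2*erf(sqrt(6)*a/12)


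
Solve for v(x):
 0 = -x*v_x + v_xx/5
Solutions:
 v(x) = C1 + C2*erfi(sqrt(10)*x/2)


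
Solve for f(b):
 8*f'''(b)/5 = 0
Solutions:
 f(b) = C1 + C2*b + C3*b^2


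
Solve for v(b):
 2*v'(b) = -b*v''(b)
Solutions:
 v(b) = C1 + C2/b


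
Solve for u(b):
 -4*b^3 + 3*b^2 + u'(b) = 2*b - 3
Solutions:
 u(b) = C1 + b^4 - b^3 + b^2 - 3*b


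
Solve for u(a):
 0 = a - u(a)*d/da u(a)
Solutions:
 u(a) = -sqrt(C1 + a^2)
 u(a) = sqrt(C1 + a^2)
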